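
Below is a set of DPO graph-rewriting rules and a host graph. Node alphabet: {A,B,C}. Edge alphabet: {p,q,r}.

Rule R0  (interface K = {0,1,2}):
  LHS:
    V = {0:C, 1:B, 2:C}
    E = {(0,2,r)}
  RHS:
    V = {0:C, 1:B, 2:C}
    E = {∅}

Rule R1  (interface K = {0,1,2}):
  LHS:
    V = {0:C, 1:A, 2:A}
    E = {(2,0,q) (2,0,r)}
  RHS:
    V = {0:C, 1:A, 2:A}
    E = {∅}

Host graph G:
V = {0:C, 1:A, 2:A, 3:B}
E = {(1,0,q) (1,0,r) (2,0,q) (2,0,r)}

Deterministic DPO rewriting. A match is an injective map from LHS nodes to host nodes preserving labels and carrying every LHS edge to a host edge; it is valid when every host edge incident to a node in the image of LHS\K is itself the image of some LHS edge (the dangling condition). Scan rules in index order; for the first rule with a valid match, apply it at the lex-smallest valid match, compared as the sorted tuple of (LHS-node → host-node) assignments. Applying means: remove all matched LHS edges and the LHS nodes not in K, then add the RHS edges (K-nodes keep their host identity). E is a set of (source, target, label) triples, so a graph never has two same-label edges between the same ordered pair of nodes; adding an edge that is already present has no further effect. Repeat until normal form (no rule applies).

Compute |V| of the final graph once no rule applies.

Answer: 4

Rewrite trace:
[0] host  ⇒  4 nodes, 4 edges  {1-q->0 1-r->0 2-q->0 2-r->0}
[1] R1 @ {0↦0, 1↦1, 2↦2}  ⇒  4 nodes, 2 edges  {1-q->0 1-r->0}
[2] R1 @ {0↦0, 1↦2, 2↦1}  ⇒  4 nodes, 0 edges  {∅}
halt: no rule applies after step 2
NF nodes: {0:C, 1:A, 2:A, 3:B}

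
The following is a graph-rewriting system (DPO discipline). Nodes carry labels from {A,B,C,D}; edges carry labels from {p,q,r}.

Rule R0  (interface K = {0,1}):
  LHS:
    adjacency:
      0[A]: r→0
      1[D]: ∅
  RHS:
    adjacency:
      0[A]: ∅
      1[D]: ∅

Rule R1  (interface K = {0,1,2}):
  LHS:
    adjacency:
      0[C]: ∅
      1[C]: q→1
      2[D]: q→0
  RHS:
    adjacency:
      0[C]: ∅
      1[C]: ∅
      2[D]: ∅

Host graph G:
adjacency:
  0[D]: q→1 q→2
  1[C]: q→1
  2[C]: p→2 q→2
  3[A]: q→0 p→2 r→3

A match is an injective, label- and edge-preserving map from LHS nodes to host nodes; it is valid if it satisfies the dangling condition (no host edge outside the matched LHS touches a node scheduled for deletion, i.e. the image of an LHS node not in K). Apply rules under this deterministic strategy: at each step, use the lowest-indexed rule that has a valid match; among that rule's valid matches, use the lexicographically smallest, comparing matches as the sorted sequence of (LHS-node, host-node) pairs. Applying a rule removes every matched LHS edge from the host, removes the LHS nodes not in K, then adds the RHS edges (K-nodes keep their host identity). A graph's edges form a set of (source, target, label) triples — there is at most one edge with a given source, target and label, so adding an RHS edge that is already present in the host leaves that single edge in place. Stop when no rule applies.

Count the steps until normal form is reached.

Answer: 3

Steps:
start.  V:4 E:8  edges: 0-q->1 0-q->2 1-q->1 2-p->2 2-q->2 3-q->0 3-p->2 3-r->3
1. fire R0 via {0↦3, 1↦0}  →  V:4 E:7  edges: 0-q->1 0-q->2 1-q->1 2-p->2 2-q->2 3-q->0 3-p->2
2. fire R1 via {0↦1, 1↦2, 2↦0}  →  V:4 E:5  edges: 0-q->2 1-q->1 2-p->2 3-q->0 3-p->2
3. fire R1 via {0↦2, 1↦1, 2↦0}  →  V:4 E:3  edges: 2-p->2 3-q->0 3-p->2
normal form: no rule applies after step 3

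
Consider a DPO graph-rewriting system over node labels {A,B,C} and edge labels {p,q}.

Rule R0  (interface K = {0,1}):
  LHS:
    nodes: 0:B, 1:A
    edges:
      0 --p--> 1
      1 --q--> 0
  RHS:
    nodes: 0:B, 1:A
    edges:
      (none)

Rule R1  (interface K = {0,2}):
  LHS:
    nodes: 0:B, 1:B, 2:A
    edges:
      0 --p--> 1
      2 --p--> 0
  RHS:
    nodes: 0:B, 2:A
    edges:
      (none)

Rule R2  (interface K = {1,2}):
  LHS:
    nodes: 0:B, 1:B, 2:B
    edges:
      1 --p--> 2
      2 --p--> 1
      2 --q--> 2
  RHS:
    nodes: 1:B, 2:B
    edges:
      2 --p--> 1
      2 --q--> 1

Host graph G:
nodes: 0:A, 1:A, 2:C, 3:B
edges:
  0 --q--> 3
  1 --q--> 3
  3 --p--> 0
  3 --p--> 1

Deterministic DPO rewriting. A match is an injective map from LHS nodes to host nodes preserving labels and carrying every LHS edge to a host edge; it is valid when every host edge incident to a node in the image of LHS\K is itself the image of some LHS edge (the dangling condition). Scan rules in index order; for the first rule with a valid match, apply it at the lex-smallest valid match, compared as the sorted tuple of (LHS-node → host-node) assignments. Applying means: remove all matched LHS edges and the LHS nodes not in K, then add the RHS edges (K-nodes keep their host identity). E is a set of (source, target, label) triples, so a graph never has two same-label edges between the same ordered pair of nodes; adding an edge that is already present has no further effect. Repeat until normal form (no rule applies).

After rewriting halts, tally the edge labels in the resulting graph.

start.  V:4 E:4  edges: 0-q->3 1-q->3 3-p->0 3-p->1
1. fire R0 via {0↦3, 1↦0}  →  V:4 E:2  edges: 1-q->3 3-p->1
2. fire R0 via {0↦3, 1↦1}  →  V:4 E:0  edges: ∅
halt: no rule applies after step 2
NF edges: []

Answer: (no edges)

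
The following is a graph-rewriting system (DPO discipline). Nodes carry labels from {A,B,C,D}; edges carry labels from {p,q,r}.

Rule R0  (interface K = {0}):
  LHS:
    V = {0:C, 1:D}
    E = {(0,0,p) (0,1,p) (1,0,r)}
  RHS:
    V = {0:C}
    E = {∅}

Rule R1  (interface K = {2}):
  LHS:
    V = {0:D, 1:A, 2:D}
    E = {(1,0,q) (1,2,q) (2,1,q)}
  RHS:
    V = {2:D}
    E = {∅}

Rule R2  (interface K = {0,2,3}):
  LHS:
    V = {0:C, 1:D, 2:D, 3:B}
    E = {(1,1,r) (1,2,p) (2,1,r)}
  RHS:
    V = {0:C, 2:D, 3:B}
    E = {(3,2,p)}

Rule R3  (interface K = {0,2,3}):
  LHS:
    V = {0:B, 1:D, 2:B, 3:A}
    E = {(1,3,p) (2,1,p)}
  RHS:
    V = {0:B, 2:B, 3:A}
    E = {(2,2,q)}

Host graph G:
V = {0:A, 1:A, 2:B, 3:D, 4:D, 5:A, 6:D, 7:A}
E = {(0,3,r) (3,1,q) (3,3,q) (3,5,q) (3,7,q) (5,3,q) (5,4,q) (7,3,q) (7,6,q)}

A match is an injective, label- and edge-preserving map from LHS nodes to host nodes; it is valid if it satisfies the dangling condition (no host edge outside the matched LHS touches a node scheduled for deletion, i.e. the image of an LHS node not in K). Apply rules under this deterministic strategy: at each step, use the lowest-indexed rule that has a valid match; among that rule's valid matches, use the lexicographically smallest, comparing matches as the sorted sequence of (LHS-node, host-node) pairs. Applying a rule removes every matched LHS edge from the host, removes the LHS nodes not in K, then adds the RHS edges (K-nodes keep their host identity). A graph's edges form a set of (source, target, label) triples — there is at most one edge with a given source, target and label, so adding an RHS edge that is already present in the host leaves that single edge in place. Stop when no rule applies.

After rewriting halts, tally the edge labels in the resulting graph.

Answer: q:2 r:1

Rewrite trace:
initial: |V|=8 |E|=9  E = 0-r->3 3-q->1 3-q->3 3-q->5 3-q->7 5-q->3 5-q->4 7-q->3 7-q->6
step 1: apply R1 at {0↦4, 1↦5, 2↦3}  → |V|=6 |E|=6  E = 0-r->3 3-q->1 3-q->3 3-q->7 7-q->3 7-q->6
step 2: apply R1 at {0↦6, 1↦7, 2↦3}  → |V|=4 |E|=3  E = 0-r->3 3-q->1 3-q->3
final graph: no rule applies after step 2
NF edges: [(0, 3, 'r'), (3, 1, 'q'), (3, 3, 'q')]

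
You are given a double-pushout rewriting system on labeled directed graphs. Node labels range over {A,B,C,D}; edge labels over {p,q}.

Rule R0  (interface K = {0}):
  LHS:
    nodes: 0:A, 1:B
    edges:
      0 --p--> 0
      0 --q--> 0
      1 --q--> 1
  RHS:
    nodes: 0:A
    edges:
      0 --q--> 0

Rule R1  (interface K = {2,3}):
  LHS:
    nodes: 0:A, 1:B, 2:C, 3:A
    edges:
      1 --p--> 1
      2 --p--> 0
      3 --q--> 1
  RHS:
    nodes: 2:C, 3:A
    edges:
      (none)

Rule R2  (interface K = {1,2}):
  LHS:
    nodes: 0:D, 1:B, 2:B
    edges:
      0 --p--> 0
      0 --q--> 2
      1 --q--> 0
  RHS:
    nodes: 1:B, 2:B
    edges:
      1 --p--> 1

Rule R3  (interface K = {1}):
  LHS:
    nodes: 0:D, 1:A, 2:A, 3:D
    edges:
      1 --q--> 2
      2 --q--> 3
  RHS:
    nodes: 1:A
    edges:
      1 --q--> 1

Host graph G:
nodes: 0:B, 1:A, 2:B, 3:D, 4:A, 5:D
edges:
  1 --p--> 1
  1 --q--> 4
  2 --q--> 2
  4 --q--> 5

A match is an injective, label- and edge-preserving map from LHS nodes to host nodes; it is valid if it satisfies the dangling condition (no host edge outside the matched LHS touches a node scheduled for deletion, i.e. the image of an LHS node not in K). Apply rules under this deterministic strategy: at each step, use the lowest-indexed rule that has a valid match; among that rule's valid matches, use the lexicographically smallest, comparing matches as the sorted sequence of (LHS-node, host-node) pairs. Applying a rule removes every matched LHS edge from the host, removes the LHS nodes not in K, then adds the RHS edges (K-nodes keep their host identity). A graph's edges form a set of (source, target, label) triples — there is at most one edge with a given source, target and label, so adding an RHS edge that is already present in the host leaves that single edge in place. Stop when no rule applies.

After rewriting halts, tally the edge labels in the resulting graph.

Answer: q:1

Rewrite trace:
[0] host  ⇒  6 nodes, 4 edges  {1-p->1 1-q->4 2-q->2 4-q->5}
[1] R3 @ {0↦3, 1↦1, 2↦4, 3↦5}  ⇒  3 nodes, 3 edges  {1-p->1 1-q->1 2-q->2}
[2] R0 @ {0↦1, 1↦2}  ⇒  2 nodes, 1 edges  {1-q->1}
normal form: no rule applies after step 2
NF edges: [(1, 1, 'q')]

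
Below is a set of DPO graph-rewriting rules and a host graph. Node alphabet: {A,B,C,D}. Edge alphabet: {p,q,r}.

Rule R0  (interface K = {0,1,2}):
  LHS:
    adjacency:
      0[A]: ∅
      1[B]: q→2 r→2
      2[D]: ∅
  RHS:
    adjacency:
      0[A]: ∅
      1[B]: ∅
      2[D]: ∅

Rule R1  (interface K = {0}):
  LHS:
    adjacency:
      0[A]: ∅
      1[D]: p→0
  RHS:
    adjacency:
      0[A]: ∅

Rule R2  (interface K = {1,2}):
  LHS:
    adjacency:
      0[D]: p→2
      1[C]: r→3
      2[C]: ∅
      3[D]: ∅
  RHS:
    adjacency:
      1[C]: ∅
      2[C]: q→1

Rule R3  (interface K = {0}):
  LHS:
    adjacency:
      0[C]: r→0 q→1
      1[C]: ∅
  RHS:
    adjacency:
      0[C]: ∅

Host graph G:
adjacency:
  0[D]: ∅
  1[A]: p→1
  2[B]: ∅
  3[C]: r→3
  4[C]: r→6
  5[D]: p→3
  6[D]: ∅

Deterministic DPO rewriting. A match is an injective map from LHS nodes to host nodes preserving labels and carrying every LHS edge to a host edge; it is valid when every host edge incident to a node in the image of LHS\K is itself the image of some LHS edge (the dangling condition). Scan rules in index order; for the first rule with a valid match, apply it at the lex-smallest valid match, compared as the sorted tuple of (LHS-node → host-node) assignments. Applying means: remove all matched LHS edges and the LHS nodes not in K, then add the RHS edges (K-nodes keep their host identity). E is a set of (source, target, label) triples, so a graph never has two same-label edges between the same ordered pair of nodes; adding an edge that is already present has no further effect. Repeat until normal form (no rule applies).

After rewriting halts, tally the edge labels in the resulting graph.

start.  V:7 E:4  edges: 1-p->1 3-r->3 4-r->6 5-p->3
1. fire R2 via {0↦5, 1↦4, 2↦3, 3↦6}  →  V:5 E:3  edges: 1-p->1 3-r->3 3-q->4
2. fire R3 via {0↦3, 1↦4}  →  V:4 E:1  edges: 1-p->1
normal form: no rule applies after step 2
NF edges: [(1, 1, 'p')]

Answer: p:1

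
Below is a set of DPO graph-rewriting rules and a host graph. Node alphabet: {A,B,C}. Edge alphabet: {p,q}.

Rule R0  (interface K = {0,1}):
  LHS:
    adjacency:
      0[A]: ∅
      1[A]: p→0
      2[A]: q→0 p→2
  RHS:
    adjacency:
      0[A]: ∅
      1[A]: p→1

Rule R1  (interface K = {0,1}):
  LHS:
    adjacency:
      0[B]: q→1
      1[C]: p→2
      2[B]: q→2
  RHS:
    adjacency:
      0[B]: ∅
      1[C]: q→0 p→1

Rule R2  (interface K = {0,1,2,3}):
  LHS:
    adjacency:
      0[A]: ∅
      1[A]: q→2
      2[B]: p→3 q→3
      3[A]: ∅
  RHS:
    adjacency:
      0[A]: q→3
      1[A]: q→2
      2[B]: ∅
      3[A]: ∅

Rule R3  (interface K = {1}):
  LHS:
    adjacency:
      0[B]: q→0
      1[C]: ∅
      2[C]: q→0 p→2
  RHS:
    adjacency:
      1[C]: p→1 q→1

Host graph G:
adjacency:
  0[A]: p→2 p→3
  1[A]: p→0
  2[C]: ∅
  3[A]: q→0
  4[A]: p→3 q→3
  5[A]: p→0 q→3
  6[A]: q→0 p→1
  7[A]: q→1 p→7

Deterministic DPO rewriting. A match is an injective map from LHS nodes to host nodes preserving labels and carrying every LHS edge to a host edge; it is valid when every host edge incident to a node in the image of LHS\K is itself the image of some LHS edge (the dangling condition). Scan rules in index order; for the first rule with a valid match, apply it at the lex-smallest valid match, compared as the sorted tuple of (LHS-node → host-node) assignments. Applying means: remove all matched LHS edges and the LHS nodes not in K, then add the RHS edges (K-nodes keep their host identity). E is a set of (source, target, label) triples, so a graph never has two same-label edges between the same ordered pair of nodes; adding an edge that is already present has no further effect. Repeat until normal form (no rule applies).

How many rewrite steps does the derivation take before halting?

Answer: 2

Derivation:
initial: |V|=8 |E|=12  E = 0-p->2 0-p->3 1-p->0 3-q->0 4-p->3 4-q->3 5-p->0 5-q->3 6-q->0 6-p->1 7-q->1 7-p->7
step 1: apply R0 at {0↦1, 1↦6, 2↦7}  → |V|=7 |E|=10  E = 0-p->2 0-p->3 1-p->0 3-q->0 4-p->3 4-q->3 5-p->0 5-q->3 6-q->0 6-p->6
step 2: apply R0 at {0↦0, 1↦1, 2↦6}  → |V|=6 |E|=8  E = 0-p->2 0-p->3 1-p->1 3-q->0 4-p->3 4-q->3 5-p->0 5-q->3
halt: no rule applies after step 2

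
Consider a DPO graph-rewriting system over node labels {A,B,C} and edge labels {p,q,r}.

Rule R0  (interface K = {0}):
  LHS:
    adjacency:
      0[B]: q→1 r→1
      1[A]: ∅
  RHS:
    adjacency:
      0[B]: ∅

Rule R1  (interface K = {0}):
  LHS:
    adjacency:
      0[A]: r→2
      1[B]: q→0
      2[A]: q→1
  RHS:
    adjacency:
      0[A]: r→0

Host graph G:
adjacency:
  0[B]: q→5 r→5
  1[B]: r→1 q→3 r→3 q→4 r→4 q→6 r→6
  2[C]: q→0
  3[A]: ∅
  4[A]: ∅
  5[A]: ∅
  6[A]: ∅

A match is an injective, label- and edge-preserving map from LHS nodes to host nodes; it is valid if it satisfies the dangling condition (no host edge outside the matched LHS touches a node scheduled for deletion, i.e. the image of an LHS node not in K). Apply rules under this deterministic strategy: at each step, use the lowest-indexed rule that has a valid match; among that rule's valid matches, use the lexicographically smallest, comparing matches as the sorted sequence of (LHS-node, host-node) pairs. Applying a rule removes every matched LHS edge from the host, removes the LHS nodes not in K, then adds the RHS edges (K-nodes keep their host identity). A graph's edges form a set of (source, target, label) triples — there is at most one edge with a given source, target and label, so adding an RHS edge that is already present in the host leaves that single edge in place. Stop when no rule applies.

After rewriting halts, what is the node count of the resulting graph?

initial: |V|=7 |E|=10  E = 0-q->5 0-r->5 1-r->1 1-q->3 1-r->3 1-q->4 1-r->4 1-q->6 1-r->6 2-q->0
step 1: apply R0 at {0↦0, 1↦5}  → |V|=6 |E|=8  E = 1-r->1 1-q->3 1-r->3 1-q->4 1-r->4 1-q->6 1-r->6 2-q->0
step 2: apply R0 at {0↦1, 1↦3}  → |V|=5 |E|=6  E = 1-r->1 1-q->4 1-r->4 1-q->6 1-r->6 2-q->0
step 3: apply R0 at {0↦1, 1↦4}  → |V|=4 |E|=4  E = 1-r->1 1-q->6 1-r->6 2-q->0
step 4: apply R0 at {0↦1, 1↦6}  → |V|=3 |E|=2  E = 1-r->1 2-q->0
final graph: no rule applies after step 4
NF nodes: {0:B, 1:B, 2:C}

Answer: 3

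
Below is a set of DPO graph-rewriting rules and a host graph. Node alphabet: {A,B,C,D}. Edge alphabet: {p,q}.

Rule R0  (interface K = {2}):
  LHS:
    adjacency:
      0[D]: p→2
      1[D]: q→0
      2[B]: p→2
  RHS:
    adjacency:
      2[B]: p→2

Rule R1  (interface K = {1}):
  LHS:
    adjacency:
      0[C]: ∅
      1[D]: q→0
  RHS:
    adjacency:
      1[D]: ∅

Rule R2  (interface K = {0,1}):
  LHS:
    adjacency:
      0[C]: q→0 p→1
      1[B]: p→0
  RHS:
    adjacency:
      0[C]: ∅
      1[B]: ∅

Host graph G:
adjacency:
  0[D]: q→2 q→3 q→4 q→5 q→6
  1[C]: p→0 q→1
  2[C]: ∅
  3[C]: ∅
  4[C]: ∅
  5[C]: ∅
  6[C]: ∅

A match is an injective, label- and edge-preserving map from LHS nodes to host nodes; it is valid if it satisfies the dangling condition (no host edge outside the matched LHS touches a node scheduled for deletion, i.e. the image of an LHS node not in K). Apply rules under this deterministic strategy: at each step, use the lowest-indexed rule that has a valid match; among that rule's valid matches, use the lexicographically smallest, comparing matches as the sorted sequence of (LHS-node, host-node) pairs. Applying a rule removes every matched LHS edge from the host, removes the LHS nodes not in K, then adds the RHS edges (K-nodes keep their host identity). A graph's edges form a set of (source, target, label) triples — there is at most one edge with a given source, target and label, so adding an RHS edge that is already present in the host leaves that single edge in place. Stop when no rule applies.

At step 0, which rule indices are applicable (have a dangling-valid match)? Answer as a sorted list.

R0: no valid match — LHS pattern not found
R1: 5 valid matches — {0↦2, 1↦0}, {0↦3, 1↦0}, {0↦4, 1↦0} (+2 more)
R2: no valid match — LHS pattern not found

Answer: [R1]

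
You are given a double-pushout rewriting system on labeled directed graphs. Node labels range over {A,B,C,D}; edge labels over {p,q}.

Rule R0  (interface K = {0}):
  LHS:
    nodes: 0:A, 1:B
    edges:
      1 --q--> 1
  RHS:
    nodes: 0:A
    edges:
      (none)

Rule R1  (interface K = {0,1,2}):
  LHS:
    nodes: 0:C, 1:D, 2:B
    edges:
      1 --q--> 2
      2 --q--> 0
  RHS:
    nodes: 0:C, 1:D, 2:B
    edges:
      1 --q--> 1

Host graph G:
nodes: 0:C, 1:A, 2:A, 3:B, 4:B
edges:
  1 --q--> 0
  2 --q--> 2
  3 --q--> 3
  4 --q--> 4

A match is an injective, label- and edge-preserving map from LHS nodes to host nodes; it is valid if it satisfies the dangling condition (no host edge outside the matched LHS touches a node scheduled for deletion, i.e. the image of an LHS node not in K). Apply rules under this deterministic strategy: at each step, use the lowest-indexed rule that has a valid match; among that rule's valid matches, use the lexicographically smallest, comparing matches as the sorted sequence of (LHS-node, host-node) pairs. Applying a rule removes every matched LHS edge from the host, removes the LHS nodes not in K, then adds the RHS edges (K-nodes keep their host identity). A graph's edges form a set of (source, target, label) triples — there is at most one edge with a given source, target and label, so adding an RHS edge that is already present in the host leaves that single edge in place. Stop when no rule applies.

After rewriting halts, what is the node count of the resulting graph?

[0] host  ⇒  5 nodes, 4 edges  {1-q->0 2-q->2 3-q->3 4-q->4}
[1] R0 @ {0↦1, 1↦3}  ⇒  4 nodes, 3 edges  {1-q->0 2-q->2 4-q->4}
[2] R0 @ {0↦1, 1↦4}  ⇒  3 nodes, 2 edges  {1-q->0 2-q->2}
final graph: no rule applies after step 2
NF nodes: {0:C, 1:A, 2:A}

Answer: 3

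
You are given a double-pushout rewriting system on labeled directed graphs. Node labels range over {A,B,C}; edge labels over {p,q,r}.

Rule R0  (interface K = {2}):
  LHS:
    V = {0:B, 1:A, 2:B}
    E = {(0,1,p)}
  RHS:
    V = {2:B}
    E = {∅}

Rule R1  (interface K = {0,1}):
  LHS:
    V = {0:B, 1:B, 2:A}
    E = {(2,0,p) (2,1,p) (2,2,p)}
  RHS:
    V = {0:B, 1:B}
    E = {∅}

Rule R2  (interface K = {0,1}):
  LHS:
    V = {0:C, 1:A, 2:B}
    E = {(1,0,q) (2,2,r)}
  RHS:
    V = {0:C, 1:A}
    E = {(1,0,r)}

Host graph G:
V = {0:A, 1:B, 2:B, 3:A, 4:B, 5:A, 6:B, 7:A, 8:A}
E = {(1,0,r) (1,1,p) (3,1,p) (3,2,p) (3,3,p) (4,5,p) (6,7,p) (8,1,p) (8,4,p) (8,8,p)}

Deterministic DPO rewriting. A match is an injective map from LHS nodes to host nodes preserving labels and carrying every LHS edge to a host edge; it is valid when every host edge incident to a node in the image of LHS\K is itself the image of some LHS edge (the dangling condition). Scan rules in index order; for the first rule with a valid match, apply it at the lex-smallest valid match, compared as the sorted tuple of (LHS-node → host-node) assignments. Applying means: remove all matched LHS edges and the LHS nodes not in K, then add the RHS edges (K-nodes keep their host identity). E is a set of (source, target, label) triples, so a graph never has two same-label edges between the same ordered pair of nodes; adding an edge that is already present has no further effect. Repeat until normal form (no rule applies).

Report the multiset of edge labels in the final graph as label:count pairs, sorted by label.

initial: |V|=9 |E|=10  E = 1-r->0 1-p->1 3-p->1 3-p->2 3-p->3 4-p->5 6-p->7 8-p->1 8-p->4 8-p->8
step 1: apply R0 at {0↦6, 1↦7, 2↦1}  → |V|=7 |E|=9  E = 1-r->0 1-p->1 3-p->1 3-p->2 3-p->3 4-p->5 8-p->1 8-p->4 8-p->8
step 2: apply R1 at {0↦1, 1↦2, 2↦3}  → |V|=6 |E|=6  E = 1-r->0 1-p->1 4-p->5 8-p->1 8-p->4 8-p->8
step 3: apply R1 at {0↦1, 1↦4, 2↦8}  → |V|=5 |E|=3  E = 1-r->0 1-p->1 4-p->5
step 4: apply R0 at {0↦4, 1↦5, 2↦1}  → |V|=3 |E|=2  E = 1-r->0 1-p->1
normal form: no rule applies after step 4
NF edges: [(1, 0, 'r'), (1, 1, 'p')]

Answer: p:1 r:1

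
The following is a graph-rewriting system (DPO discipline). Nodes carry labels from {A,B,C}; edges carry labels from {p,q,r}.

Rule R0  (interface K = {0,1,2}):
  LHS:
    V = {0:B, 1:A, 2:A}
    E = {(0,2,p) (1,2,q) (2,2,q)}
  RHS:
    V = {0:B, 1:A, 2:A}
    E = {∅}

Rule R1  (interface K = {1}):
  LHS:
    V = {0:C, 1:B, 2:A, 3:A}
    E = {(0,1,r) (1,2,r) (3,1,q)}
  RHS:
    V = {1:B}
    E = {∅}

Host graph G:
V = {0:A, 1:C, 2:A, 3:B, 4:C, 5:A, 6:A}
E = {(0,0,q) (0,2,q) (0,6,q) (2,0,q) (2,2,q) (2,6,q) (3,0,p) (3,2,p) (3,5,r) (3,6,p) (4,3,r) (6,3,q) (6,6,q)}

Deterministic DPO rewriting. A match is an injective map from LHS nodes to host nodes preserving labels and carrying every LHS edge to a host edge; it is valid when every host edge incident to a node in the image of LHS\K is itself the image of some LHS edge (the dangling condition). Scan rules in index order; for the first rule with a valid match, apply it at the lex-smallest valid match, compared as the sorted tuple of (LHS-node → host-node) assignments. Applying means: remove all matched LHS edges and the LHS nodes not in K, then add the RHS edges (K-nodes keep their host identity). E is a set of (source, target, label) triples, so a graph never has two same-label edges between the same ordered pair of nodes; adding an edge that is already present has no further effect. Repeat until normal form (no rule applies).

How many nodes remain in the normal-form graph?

initial: |V|=7 |E|=13  E = 0-q->0 0-q->2 0-q->6 2-q->0 2-q->2 2-q->6 3-p->0 3-p->2 3-r->5 3-p->6 4-r->3 6-q->3 6-q->6
step 1: apply R0 at {0↦3, 1↦0, 2↦2}  → |V|=7 |E|=10  E = 0-q->0 0-q->6 2-q->0 2-q->6 3-p->0 3-r->5 3-p->6 4-r->3 6-q->3 6-q->6
step 2: apply R0 at {0↦3, 1↦0, 2↦6}  → |V|=7 |E|=7  E = 0-q->0 2-q->0 2-q->6 3-p->0 3-r->5 4-r->3 6-q->3
step 3: apply R0 at {0↦3, 1↦2, 2↦0}  → |V|=7 |E|=4  E = 2-q->6 3-r->5 4-r->3 6-q->3
normal form: no rule applies after step 3
NF nodes: {0:A, 1:C, 2:A, 3:B, 4:C, 5:A, 6:A}

Answer: 7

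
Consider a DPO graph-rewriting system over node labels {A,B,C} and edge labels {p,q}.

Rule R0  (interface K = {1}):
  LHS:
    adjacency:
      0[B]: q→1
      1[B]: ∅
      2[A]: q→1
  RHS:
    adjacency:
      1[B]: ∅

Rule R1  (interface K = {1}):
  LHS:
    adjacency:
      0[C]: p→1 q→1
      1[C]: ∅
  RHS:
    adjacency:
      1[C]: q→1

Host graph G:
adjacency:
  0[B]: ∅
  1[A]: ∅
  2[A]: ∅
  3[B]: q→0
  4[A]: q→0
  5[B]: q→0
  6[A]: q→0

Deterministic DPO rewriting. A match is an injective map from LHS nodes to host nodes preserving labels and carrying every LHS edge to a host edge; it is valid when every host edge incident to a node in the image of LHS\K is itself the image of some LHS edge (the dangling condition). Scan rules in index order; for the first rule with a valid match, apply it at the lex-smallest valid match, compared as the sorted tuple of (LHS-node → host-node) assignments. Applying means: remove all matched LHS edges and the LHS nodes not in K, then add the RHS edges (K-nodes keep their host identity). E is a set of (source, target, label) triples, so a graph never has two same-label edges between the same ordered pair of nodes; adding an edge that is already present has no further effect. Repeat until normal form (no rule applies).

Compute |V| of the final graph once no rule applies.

[0] host  ⇒  7 nodes, 4 edges  {3-q->0 4-q->0 5-q->0 6-q->0}
[1] R0 @ {0↦3, 1↦0, 2↦4}  ⇒  5 nodes, 2 edges  {5-q->0 6-q->0}
[2] R0 @ {0↦5, 1↦0, 2↦6}  ⇒  3 nodes, 0 edges  {∅}
final graph: no rule applies after step 2
NF nodes: {0:B, 1:A, 2:A}

Answer: 3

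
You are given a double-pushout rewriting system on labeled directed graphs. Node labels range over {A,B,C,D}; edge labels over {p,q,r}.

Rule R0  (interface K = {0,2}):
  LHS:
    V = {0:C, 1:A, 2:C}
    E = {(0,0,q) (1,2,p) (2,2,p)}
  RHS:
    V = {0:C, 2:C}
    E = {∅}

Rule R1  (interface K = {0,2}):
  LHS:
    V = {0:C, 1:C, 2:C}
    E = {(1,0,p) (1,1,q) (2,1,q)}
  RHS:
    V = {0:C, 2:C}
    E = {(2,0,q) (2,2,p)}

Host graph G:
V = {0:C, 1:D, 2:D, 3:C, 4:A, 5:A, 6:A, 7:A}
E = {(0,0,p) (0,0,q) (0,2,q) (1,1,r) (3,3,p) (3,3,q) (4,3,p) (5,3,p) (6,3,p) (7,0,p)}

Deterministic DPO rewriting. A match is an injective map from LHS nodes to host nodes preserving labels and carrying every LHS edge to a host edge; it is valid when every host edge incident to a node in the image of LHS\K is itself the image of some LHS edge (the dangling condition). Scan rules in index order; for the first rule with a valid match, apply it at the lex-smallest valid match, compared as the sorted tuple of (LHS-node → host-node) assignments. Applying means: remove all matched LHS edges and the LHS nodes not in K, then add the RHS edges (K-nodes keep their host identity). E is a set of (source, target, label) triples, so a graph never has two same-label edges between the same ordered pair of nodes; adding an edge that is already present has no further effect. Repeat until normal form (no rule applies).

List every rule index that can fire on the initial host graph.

R0: 4 valid matches — {0↦0, 1↦4, 2↦3}, {0↦0, 1↦5, 2↦3}, {0↦0, 1↦6, 2↦3} (+1 more)
R1: no valid match — LHS pattern not found

Answer: [R0]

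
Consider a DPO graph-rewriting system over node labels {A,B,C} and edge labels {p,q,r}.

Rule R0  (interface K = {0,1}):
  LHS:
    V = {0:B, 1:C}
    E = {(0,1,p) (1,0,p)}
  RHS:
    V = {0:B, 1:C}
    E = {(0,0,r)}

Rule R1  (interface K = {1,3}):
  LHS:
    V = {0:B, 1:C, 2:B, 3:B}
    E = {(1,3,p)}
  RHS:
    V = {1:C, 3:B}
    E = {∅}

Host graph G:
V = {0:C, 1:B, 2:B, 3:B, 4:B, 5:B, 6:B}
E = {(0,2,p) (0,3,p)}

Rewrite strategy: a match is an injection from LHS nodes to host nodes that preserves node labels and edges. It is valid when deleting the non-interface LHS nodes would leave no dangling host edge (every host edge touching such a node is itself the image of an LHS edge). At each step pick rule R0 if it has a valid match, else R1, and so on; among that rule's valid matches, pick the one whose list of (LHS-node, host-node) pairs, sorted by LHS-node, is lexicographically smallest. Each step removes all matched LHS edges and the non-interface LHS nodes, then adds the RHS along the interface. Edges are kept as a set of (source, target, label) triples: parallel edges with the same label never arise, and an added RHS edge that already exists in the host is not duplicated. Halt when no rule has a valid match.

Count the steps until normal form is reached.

initial: |V|=7 |E|=2  E = 0-p->2 0-p->3
step 1: apply R1 at {0↦1, 1↦0, 2↦4, 3↦2}  → |V|=5 |E|=1  E = 0-p->3
step 2: apply R1 at {0↦2, 1↦0, 2↦5, 3↦3}  → |V|=3 |E|=0  E = ∅
final graph: no rule applies after step 2

Answer: 2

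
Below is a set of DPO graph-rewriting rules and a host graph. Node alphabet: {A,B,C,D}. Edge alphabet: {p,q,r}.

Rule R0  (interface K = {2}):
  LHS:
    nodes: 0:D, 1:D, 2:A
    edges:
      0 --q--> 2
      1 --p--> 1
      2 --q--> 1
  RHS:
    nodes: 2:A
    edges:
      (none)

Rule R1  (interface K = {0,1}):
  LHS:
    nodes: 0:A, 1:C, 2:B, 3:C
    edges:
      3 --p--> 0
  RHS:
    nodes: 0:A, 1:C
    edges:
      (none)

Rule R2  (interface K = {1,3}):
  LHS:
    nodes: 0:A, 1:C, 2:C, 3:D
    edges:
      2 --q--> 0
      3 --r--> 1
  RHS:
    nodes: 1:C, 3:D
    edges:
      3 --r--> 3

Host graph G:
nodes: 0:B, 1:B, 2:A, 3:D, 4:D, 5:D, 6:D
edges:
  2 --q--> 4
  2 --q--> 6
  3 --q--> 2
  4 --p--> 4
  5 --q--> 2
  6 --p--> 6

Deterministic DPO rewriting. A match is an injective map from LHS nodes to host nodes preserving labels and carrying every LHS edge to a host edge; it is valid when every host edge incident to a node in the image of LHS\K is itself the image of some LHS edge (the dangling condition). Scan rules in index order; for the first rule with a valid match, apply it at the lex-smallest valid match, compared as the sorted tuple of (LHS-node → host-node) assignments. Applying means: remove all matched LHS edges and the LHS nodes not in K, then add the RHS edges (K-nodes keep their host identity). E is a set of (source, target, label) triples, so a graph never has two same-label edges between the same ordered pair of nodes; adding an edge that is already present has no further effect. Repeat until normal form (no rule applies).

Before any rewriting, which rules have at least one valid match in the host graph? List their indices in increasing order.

R0: 4 valid matches — {0↦3, 1↦4, 2↦2}, {0↦3, 1↦6, 2↦2}, {0↦5, 1↦4, 2↦2} (+1 more)
R1: no valid match — LHS pattern not found
R2: no valid match — LHS pattern not found

Answer: [R0]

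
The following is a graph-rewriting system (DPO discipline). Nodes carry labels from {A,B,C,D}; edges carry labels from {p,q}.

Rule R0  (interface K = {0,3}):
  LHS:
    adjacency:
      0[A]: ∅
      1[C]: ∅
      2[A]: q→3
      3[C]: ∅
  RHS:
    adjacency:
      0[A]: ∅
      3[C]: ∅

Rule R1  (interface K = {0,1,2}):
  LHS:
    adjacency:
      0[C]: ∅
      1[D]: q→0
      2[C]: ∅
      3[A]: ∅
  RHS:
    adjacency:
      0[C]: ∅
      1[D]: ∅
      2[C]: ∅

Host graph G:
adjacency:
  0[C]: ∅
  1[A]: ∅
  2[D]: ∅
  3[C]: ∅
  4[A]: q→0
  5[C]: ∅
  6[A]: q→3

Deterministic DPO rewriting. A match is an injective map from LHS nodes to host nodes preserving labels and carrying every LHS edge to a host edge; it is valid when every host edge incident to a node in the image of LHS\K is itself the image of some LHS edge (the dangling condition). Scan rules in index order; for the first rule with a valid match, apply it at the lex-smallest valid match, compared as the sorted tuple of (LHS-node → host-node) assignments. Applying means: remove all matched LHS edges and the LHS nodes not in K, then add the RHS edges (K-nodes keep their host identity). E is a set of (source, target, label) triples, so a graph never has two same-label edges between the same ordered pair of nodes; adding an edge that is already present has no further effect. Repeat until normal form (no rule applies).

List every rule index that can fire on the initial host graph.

R0: 4 valid matches — {0↦1, 1↦5, 2↦4, 3↦0}, {0↦1, 1↦5, 2↦6, 3↦3}, {0↦4, 1↦5, 2↦6, 3↦3} (+1 more)
R1: no valid match — LHS pattern not found

Answer: [R0]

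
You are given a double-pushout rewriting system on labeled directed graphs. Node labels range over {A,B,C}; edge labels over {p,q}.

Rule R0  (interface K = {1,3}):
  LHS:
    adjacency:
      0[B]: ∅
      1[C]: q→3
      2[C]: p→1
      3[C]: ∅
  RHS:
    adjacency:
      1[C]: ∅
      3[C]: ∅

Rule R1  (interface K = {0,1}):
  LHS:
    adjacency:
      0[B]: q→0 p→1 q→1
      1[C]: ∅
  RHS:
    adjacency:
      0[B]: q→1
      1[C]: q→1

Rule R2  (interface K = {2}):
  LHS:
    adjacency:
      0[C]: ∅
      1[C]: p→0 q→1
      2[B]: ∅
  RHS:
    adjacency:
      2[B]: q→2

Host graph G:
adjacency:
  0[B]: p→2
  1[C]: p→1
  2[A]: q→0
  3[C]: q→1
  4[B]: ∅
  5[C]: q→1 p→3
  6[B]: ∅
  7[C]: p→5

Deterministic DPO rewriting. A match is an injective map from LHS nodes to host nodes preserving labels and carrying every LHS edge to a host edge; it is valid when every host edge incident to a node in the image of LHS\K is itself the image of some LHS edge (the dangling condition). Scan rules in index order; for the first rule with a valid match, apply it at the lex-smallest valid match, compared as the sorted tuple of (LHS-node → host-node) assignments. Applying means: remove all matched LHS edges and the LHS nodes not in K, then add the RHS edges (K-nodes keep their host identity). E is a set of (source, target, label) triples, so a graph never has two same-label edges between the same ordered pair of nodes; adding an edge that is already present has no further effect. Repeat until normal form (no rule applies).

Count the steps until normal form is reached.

initial: |V|=8 |E|=7  E = 0-p->2 1-p->1 2-q->0 3-q->1 5-q->1 5-p->3 7-p->5
step 1: apply R0 at {0↦4, 1↦5, 2↦7, 3↦1}  → |V|=6 |E|=5  E = 0-p->2 1-p->1 2-q->0 3-q->1 5-p->3
step 2: apply R0 at {0↦6, 1↦3, 2↦5, 3↦1}  → |V|=4 |E|=3  E = 0-p->2 1-p->1 2-q->0
final graph: no rule applies after step 2

Answer: 2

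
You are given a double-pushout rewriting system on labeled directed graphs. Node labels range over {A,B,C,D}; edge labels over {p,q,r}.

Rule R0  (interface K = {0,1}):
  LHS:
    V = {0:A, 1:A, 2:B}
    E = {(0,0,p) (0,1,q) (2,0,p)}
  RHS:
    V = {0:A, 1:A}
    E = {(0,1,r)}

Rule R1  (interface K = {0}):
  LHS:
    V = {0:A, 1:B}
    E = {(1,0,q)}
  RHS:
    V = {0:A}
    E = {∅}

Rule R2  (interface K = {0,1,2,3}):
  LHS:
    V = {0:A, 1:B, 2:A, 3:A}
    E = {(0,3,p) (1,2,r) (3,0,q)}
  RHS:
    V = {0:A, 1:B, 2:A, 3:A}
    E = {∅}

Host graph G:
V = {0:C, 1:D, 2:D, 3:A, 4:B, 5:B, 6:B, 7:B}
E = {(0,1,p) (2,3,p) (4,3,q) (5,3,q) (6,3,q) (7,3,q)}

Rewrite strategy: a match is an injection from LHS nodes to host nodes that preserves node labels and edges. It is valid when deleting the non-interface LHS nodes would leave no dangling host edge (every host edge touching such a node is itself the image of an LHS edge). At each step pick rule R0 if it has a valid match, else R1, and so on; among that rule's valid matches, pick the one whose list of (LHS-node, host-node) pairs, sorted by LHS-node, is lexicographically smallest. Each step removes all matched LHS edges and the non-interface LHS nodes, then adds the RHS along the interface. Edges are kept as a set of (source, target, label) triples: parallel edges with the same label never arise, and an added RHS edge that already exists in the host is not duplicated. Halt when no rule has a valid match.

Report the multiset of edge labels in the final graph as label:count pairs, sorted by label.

initial: |V|=8 |E|=6  E = 0-p->1 2-p->3 4-q->3 5-q->3 6-q->3 7-q->3
step 1: apply R1 at {0↦3, 1↦4}  → |V|=7 |E|=5  E = 0-p->1 2-p->3 5-q->3 6-q->3 7-q->3
step 2: apply R1 at {0↦3, 1↦5}  → |V|=6 |E|=4  E = 0-p->1 2-p->3 6-q->3 7-q->3
step 3: apply R1 at {0↦3, 1↦6}  → |V|=5 |E|=3  E = 0-p->1 2-p->3 7-q->3
step 4: apply R1 at {0↦3, 1↦7}  → |V|=4 |E|=2  E = 0-p->1 2-p->3
halt: no rule applies after step 4
NF edges: [(0, 1, 'p'), (2, 3, 'p')]

Answer: p:2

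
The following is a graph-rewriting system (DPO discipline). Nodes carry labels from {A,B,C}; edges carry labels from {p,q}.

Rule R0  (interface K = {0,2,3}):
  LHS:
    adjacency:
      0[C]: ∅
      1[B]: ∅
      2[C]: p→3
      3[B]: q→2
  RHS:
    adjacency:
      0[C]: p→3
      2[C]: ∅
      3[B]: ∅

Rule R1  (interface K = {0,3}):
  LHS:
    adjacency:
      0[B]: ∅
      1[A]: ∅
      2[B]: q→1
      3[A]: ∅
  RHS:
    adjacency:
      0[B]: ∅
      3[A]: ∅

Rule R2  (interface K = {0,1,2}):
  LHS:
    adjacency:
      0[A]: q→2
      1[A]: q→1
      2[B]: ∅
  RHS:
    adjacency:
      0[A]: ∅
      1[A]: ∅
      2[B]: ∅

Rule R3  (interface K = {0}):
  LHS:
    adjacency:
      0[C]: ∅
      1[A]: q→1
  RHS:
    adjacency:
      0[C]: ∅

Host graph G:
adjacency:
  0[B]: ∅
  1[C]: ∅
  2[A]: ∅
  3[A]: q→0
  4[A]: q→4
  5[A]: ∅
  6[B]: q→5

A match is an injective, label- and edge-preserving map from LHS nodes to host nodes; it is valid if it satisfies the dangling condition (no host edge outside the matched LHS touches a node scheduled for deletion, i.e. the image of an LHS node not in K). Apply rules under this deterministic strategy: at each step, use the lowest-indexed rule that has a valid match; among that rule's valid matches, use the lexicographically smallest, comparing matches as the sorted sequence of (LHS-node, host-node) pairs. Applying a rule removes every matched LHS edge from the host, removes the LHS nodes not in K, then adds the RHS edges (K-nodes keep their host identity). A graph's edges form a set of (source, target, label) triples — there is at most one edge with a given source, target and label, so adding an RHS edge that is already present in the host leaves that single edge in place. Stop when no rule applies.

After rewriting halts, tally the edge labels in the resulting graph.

start.  V:7 E:3  edges: 3-q->0 4-q->4 6-q->5
1. fire R1 via {0↦0, 1↦5, 2↦6, 3↦2}  →  V:5 E:2  edges: 3-q->0 4-q->4
2. fire R2 via {0↦3, 1↦4, 2↦0}  →  V:5 E:0  edges: ∅
halt: no rule applies after step 2
NF edges: []

Answer: (no edges)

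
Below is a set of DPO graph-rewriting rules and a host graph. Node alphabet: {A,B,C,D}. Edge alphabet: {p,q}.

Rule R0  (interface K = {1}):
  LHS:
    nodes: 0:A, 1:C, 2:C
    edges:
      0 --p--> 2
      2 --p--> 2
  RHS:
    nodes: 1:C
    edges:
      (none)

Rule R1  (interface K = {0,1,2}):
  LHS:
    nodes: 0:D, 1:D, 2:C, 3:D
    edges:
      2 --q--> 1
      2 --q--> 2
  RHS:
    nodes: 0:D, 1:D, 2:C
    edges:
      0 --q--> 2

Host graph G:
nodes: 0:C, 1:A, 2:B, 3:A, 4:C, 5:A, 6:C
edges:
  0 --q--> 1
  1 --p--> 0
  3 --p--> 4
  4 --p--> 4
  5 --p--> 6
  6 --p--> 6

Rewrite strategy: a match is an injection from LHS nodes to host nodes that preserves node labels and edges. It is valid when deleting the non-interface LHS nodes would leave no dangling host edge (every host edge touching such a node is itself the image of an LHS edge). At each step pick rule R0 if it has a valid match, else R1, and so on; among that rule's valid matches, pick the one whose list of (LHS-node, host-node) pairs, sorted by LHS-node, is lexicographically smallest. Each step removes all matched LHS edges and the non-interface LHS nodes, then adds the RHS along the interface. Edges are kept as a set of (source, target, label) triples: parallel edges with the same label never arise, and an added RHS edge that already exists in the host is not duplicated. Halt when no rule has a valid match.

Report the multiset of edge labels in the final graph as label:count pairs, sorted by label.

[0] host  ⇒  7 nodes, 6 edges  {0-q->1 1-p->0 3-p->4 4-p->4 5-p->6 6-p->6}
[1] R0 @ {0↦3, 1↦0, 2↦4}  ⇒  5 nodes, 4 edges  {0-q->1 1-p->0 5-p->6 6-p->6}
[2] R0 @ {0↦5, 1↦0, 2↦6}  ⇒  3 nodes, 2 edges  {0-q->1 1-p->0}
normal form: no rule applies after step 2
NF edges: [(0, 1, 'q'), (1, 0, 'p')]

Answer: p:1 q:1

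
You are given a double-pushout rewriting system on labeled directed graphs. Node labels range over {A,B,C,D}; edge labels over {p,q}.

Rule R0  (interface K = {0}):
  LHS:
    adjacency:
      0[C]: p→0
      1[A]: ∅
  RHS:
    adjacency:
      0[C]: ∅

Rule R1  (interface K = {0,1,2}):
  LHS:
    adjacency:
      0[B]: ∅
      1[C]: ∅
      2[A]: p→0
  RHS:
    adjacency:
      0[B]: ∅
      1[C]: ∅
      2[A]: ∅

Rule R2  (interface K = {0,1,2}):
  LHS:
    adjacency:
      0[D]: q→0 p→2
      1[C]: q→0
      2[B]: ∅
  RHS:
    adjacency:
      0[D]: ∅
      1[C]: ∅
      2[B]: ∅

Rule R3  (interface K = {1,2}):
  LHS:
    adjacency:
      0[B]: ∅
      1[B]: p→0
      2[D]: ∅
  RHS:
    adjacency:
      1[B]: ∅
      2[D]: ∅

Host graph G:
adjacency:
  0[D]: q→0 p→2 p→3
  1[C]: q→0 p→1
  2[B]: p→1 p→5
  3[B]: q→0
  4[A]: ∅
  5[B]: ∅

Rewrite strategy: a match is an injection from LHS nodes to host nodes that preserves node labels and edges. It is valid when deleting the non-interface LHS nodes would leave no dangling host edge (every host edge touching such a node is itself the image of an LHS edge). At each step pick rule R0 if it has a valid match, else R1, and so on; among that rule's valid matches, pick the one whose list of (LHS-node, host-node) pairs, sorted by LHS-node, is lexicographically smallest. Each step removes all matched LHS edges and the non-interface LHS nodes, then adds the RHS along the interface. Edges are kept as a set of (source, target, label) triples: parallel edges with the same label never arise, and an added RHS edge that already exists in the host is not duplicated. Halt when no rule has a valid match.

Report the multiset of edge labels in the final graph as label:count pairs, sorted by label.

Answer: p:2 q:1

Derivation:
initial: |V|=6 |E|=8  E = 0-q->0 0-p->2 0-p->3 1-q->0 1-p->1 2-p->1 2-p->5 3-q->0
step 1: apply R0 at {0↦1, 1↦4}  → |V|=5 |E|=7  E = 0-q->0 0-p->2 0-p->3 1-q->0 2-p->1 2-p->5 3-q->0
step 2: apply R2 at {0↦0, 1↦1, 2↦2}  → |V|=5 |E|=4  E = 0-p->3 2-p->1 2-p->5 3-q->0
step 3: apply R3 at {0↦5, 1↦2, 2↦0}  → |V|=4 |E|=3  E = 0-p->3 2-p->1 3-q->0
halt: no rule applies after step 3
NF edges: [(0, 3, 'p'), (2, 1, 'p'), (3, 0, 'q')]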